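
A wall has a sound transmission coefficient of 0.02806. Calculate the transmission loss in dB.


Given values:
  tau = 0.02806
Formula: TL = 10 * log10(1 / tau)
Compute 1 / tau = 1 / 0.02806 = 35.6379
Compute log10(35.6379) = 1.551912
TL = 10 * 1.551912 = 15.52

15.52 dB


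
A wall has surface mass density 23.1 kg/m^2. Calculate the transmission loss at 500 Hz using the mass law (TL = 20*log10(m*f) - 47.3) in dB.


Given values:
  m = 23.1 kg/m^2, f = 500 Hz
Formula: TL = 20 * log10(m * f) - 47.3
Compute m * f = 23.1 * 500 = 11550.0
Compute log10(11550.0) = 4.062582
Compute 20 * 4.062582 = 81.2516
TL = 81.2516 - 47.3 = 33.95

33.95 dB


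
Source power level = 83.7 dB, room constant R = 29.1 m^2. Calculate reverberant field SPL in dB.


Given values:
  Lw = 83.7 dB, R = 29.1 m^2
Formula: SPL = Lw + 10 * log10(4 / R)
Compute 4 / R = 4 / 29.1 = 0.137457
Compute 10 * log10(0.137457) = -8.6183
SPL = 83.7 + (-8.6183) = 75.08

75.08 dB


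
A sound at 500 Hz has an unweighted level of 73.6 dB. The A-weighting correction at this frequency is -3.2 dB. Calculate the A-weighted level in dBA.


Given values:
  SPL = 73.6 dB
  A-weighting at 500 Hz = -3.2 dB
Formula: L_A = SPL + A_weight
L_A = 73.6 + (-3.2)
L_A = 70.4

70.4 dBA


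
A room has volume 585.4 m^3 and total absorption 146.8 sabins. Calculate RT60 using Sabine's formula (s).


Given values:
  V = 585.4 m^3
  A = 146.8 sabins
Formula: RT60 = 0.161 * V / A
Numerator: 0.161 * 585.4 = 94.2494
RT60 = 94.2494 / 146.8 = 0.642

0.642 s


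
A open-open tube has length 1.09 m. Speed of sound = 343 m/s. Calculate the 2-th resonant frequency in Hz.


Given values:
  Tube type: open-open, L = 1.09 m, c = 343 m/s, n = 2
Formula: f_n = n * c / (2 * L)
Compute 2 * L = 2 * 1.09 = 2.18
f = 2 * 343 / 2.18
f = 314.68

314.68 Hz


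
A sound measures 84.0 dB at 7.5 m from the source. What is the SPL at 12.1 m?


Given values:
  SPL1 = 84.0 dB, r1 = 7.5 m, r2 = 12.1 m
Formula: SPL2 = SPL1 - 20 * log10(r2 / r1)
Compute ratio: r2 / r1 = 12.1 / 7.5 = 1.6133
Compute log10: log10(1.6133) = 0.207715
Compute drop: 20 * 0.207715 = 4.1543
SPL2 = 84.0 - 4.1543 = 79.85

79.85 dB


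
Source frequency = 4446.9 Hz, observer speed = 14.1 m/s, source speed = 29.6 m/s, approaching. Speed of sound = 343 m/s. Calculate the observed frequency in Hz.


Given values:
  f_s = 4446.9 Hz, v_o = 14.1 m/s, v_s = 29.6 m/s
  Direction: approaching
Formula: f_o = f_s * (c + v_o) / (c - v_s)
Numerator: c + v_o = 343 + 14.1 = 357.1
Denominator: c - v_s = 343 - 29.6 = 313.4
f_o = 4446.9 * 357.1 / 313.4 = 5066.97

5066.97 Hz


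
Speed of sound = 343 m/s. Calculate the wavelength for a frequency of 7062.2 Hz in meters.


Given values:
  c = 343 m/s, f = 7062.2 Hz
Formula: lambda = c / f
lambda = 343 / 7062.2
lambda = 0.0486

0.0486 m


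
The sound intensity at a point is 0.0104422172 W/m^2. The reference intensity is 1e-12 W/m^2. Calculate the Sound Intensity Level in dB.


Given values:
  I = 0.0104422172 W/m^2
  I_ref = 1e-12 W/m^2
Formula: SIL = 10 * log10(I / I_ref)
Compute ratio: I / I_ref = 10442217200
Compute log10: log10(10442217200) = 10.018793
Multiply: SIL = 10 * 10.018793 = 100.19

100.19 dB


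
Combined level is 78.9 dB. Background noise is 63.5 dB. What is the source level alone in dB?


Given values:
  L_total = 78.9 dB, L_bg = 63.5 dB
Formula: L_source = 10 * log10(10^(L_total/10) - 10^(L_bg/10))
Convert to linear:
  10^(78.9/10) = 77624711.6629
  10^(63.5/10) = 2238721.1386
Difference: 77624711.6629 - 2238721.1386 = 75385990.5243
L_source = 10 * log10(75385990.5243) = 78.77

78.77 dB


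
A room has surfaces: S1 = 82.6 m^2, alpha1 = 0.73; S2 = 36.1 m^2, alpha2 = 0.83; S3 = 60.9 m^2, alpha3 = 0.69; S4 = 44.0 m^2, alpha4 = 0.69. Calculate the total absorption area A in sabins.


Given surfaces:
  Surface 1: 82.6 * 0.73 = 60.298
  Surface 2: 36.1 * 0.83 = 29.963
  Surface 3: 60.9 * 0.69 = 42.021
  Surface 4: 44.0 * 0.69 = 30.36
Formula: A = sum(Si * alpha_i)
A = 60.298 + 29.963 + 42.021 + 30.36
A = 162.64

162.64 sabins


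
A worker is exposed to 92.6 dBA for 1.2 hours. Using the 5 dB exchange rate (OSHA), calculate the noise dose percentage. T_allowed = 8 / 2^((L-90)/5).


Given values:
  L = 92.6 dBA, T = 1.2 hours
Formula: T_allowed = 8 / 2^((L - 90) / 5)
Compute exponent: (92.6 - 90) / 5 = 0.52
Compute 2^(0.52) = 1.433955
T_allowed = 8 / 1.433955 = 5.578976 hours
Dose = (T / T_allowed) * 100
Dose = (1.2 / 5.578976) * 100 = 21.51

21.51 %


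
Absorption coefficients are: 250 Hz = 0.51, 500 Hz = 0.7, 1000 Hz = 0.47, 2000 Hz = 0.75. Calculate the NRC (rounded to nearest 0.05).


Given values:
  a_250 = 0.51, a_500 = 0.7
  a_1000 = 0.47, a_2000 = 0.75
Formula: NRC = (a250 + a500 + a1000 + a2000) / 4
Sum = 0.51 + 0.7 + 0.47 + 0.75 = 2.43
NRC = 2.43 / 4 = 0.6075
Rounded to nearest 0.05: 0.6

0.6


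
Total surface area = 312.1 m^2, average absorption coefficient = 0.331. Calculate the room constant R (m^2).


Given values:
  S = 312.1 m^2, alpha = 0.331
Formula: R = S * alpha / (1 - alpha)
Numerator: 312.1 * 0.331 = 103.3051
Denominator: 1 - 0.331 = 0.669
R = 103.3051 / 0.669 = 154.42

154.42 m^2


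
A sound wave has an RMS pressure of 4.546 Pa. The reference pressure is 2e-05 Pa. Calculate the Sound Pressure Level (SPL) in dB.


Given values:
  p = 4.546 Pa
  p_ref = 2e-05 Pa
Formula: SPL = 20 * log10(p / p_ref)
Compute ratio: p / p_ref = 4.546 / 2e-05 = 227300
Compute log10: log10(227300) = 5.356599
Multiply: SPL = 20 * 5.356599 = 107.13

107.13 dB


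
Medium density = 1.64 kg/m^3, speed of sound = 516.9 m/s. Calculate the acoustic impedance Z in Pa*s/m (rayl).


Given values:
  rho = 1.64 kg/m^3
  c = 516.9 m/s
Formula: Z = rho * c
Z = 1.64 * 516.9
Z = 847.72

847.72 rayl


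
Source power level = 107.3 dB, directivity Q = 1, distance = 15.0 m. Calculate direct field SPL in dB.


Given values:
  Lw = 107.3 dB, Q = 1, r = 15.0 m
Formula: SPL = Lw + 10 * log10(Q / (4 * pi * r^2))
Compute 4 * pi * r^2 = 4 * pi * 15.0^2 = 2827.4334
Compute Q / denom = 1 / 2827.4334 = 0.00035368
Compute 10 * log10(0.00035368) = -34.5139
SPL = 107.3 + (-34.5139) = 72.79

72.79 dB


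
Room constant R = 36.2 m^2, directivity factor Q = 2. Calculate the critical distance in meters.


Given values:
  R = 36.2 m^2, Q = 2
Formula: d_c = 0.141 * sqrt(Q * R)
Compute Q * R = 2 * 36.2 = 72.4
Compute sqrt(72.4) = 8.5088
d_c = 0.141 * 8.5088 = 1.2

1.2 m


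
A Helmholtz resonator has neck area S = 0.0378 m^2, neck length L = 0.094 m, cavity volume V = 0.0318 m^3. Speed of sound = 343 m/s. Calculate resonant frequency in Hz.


Given values:
  S = 0.0378 m^2, L = 0.094 m, V = 0.0318 m^3, c = 343 m/s
Formula: f = (c / (2*pi)) * sqrt(S / (V * L))
Compute V * L = 0.0318 * 0.094 = 0.0029892
Compute S / (V * L) = 0.0378 / 0.0029892 = 12.6455
Compute sqrt(12.6455) = 3.556051
Compute c / (2*pi) = 343 / 6.283185 = 54.590148
f = 54.590148 * 3.556051 = 194.13

194.13 Hz


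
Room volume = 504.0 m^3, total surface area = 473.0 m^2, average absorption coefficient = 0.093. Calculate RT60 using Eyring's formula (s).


Given values:
  V = 504.0 m^3, S = 473.0 m^2, alpha = 0.093
Formula: RT60 = 0.161 * V / (-S * ln(1 - alpha))
Compute ln(1 - 0.093) = ln(0.907) = -0.097613
Denominator: -473.0 * -0.097613 = 46.1709
Numerator: 0.161 * 504.0 = 81.144
RT60 = 81.144 / 46.1709 = 1.757

1.757 s


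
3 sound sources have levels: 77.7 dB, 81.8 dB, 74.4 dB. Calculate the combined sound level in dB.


Formula: L_total = 10 * log10( sum(10^(Li/10)) )
  Source 1: 10^(77.7/10) = 58884365.5356
  Source 2: 10^(81.8/10) = 151356124.8436
  Source 3: 10^(74.4/10) = 27542287.0334
Sum of linear values = 237782777.4126
L_total = 10 * log10(237782777.4126) = 83.76

83.76 dB


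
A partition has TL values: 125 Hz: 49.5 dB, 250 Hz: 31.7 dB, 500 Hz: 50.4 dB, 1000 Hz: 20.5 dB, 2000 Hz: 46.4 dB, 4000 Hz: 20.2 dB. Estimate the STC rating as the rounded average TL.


Given TL values at each frequency:
  125 Hz: 49.5 dB
  250 Hz: 31.7 dB
  500 Hz: 50.4 dB
  1000 Hz: 20.5 dB
  2000 Hz: 46.4 dB
  4000 Hz: 20.2 dB
Formula: STC ~ round(average of TL values)
Sum = 49.5 + 31.7 + 50.4 + 20.5 + 46.4 + 20.2 = 218.7
Average = 218.7 / 6 = 36.45
Rounded: 36

36


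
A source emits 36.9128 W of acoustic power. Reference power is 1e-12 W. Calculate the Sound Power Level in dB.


Given values:
  W = 36.9128 W
  W_ref = 1e-12 W
Formula: SWL = 10 * log10(W / W_ref)
Compute ratio: W / W_ref = 36912800000000
Compute log10: log10(36912800000000) = 13.567177
Multiply: SWL = 10 * 13.567177 = 135.67

135.67 dB


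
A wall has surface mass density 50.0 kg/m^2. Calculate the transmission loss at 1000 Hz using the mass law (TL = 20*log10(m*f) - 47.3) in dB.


Given values:
  m = 50.0 kg/m^2, f = 1000 Hz
Formula: TL = 20 * log10(m * f) - 47.3
Compute m * f = 50.0 * 1000 = 50000.0
Compute log10(50000.0) = 4.69897
Compute 20 * 4.69897 = 93.9794
TL = 93.9794 - 47.3 = 46.68

46.68 dB


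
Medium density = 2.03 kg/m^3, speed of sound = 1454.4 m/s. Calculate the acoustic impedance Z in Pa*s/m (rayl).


Given values:
  rho = 2.03 kg/m^3
  c = 1454.4 m/s
Formula: Z = rho * c
Z = 2.03 * 1454.4
Z = 2952.43

2952.43 rayl


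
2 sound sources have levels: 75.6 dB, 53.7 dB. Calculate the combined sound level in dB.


Formula: L_total = 10 * log10( sum(10^(Li/10)) )
  Source 1: 10^(75.6/10) = 36307805.477
  Source 2: 10^(53.7/10) = 234422.8815
Sum of linear values = 36542228.3585
L_total = 10 * log10(36542228.3585) = 75.63

75.63 dB


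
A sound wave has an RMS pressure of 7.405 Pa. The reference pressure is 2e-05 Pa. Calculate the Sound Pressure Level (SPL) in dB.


Given values:
  p = 7.405 Pa
  p_ref = 2e-05 Pa
Formula: SPL = 20 * log10(p / p_ref)
Compute ratio: p / p_ref = 7.405 / 2e-05 = 370250
Compute log10: log10(370250) = 5.568495
Multiply: SPL = 20 * 5.568495 = 111.37

111.37 dB


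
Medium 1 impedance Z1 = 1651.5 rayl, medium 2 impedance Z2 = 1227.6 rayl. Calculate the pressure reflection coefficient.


Given values:
  Z1 = 1651.5 rayl, Z2 = 1227.6 rayl
Formula: R = (Z2 - Z1) / (Z2 + Z1)
Numerator: Z2 - Z1 = 1227.6 - 1651.5 = -423.9
Denominator: Z2 + Z1 = 1227.6 + 1651.5 = 2879.1
R = -423.9 / 2879.1 = -0.1472

-0.1472


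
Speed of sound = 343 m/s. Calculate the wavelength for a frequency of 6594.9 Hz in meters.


Given values:
  c = 343 m/s, f = 6594.9 Hz
Formula: lambda = c / f
lambda = 343 / 6594.9
lambda = 0.052

0.052 m


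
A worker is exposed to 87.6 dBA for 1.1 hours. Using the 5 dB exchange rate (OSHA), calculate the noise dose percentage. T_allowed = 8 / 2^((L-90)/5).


Given values:
  L = 87.6 dBA, T = 1.1 hours
Formula: T_allowed = 8 / 2^((L - 90) / 5)
Compute exponent: (87.6 - 90) / 5 = -0.48
Compute 2^(-0.48) = 0.716978
T_allowed = 8 / 0.716978 = 11.157943 hours
Dose = (T / T_allowed) * 100
Dose = (1.1 / 11.157943) * 100 = 9.86

9.86 %


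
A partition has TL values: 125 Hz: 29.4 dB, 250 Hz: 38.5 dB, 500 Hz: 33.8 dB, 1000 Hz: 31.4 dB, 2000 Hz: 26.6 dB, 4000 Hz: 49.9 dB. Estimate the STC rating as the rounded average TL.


Given TL values at each frequency:
  125 Hz: 29.4 dB
  250 Hz: 38.5 dB
  500 Hz: 33.8 dB
  1000 Hz: 31.4 dB
  2000 Hz: 26.6 dB
  4000 Hz: 49.9 dB
Formula: STC ~ round(average of TL values)
Sum = 29.4 + 38.5 + 33.8 + 31.4 + 26.6 + 49.9 = 209.6
Average = 209.6 / 6 = 34.93
Rounded: 35

35


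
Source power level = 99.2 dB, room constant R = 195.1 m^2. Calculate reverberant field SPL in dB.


Given values:
  Lw = 99.2 dB, R = 195.1 m^2
Formula: SPL = Lw + 10 * log10(4 / R)
Compute 4 / R = 4 / 195.1 = 0.020502
Compute 10 * log10(0.020502) = -16.882
SPL = 99.2 + (-16.882) = 82.32

82.32 dB


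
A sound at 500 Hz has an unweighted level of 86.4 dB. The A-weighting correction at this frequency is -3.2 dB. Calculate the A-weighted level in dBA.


Given values:
  SPL = 86.4 dB
  A-weighting at 500 Hz = -3.2 dB
Formula: L_A = SPL + A_weight
L_A = 86.4 + (-3.2)
L_A = 83.2

83.2 dBA


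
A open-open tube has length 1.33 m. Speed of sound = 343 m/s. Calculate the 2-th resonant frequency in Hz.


Given values:
  Tube type: open-open, L = 1.33 m, c = 343 m/s, n = 2
Formula: f_n = n * c / (2 * L)
Compute 2 * L = 2 * 1.33 = 2.66
f = 2 * 343 / 2.66
f = 257.89

257.89 Hz


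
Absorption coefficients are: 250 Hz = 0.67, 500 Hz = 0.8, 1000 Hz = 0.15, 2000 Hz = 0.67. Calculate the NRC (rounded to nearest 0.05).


Given values:
  a_250 = 0.67, a_500 = 0.8
  a_1000 = 0.15, a_2000 = 0.67
Formula: NRC = (a250 + a500 + a1000 + a2000) / 4
Sum = 0.67 + 0.8 + 0.15 + 0.67 = 2.29
NRC = 2.29 / 4 = 0.5725
Rounded to nearest 0.05: 0.55

0.55


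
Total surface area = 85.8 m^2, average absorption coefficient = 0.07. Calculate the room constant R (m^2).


Given values:
  S = 85.8 m^2, alpha = 0.07
Formula: R = S * alpha / (1 - alpha)
Numerator: 85.8 * 0.07 = 6.006
Denominator: 1 - 0.07 = 0.93
R = 6.006 / 0.93 = 6.46

6.46 m^2


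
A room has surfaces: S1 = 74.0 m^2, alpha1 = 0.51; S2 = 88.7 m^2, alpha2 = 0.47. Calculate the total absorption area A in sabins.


Given surfaces:
  Surface 1: 74.0 * 0.51 = 37.74
  Surface 2: 88.7 * 0.47 = 41.689
Formula: A = sum(Si * alpha_i)
A = 37.74 + 41.689
A = 79.43

79.43 sabins


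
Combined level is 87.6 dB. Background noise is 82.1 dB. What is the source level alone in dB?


Given values:
  L_total = 87.6 dB, L_bg = 82.1 dB
Formula: L_source = 10 * log10(10^(L_total/10) - 10^(L_bg/10))
Convert to linear:
  10^(87.6/10) = 575439937.3372
  10^(82.1/10) = 162181009.7359
Difference: 575439937.3372 - 162181009.7359 = 413258927.6013
L_source = 10 * log10(413258927.6013) = 86.16

86.16 dB


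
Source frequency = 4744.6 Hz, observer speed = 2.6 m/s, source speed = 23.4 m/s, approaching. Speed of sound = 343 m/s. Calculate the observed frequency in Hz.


Given values:
  f_s = 4744.6 Hz, v_o = 2.6 m/s, v_s = 23.4 m/s
  Direction: approaching
Formula: f_o = f_s * (c + v_o) / (c - v_s)
Numerator: c + v_o = 343 + 2.6 = 345.6
Denominator: c - v_s = 343 - 23.4 = 319.6
f_o = 4744.6 * 345.6 / 319.6 = 5130.58

5130.58 Hz


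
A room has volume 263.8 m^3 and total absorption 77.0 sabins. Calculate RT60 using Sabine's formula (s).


Given values:
  V = 263.8 m^3
  A = 77.0 sabins
Formula: RT60 = 0.161 * V / A
Numerator: 0.161 * 263.8 = 42.4718
RT60 = 42.4718 / 77.0 = 0.552

0.552 s


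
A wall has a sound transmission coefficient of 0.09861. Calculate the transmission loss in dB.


Given values:
  tau = 0.09861
Formula: TL = 10 * log10(1 / tau)
Compute 1 / tau = 1 / 0.09861 = 10.141
Compute log10(10.141) = 1.006081
TL = 10 * 1.006081 = 10.06

10.06 dB


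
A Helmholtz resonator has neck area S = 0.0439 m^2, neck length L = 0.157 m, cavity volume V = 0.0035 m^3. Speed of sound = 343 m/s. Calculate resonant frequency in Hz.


Given values:
  S = 0.0439 m^2, L = 0.157 m, V = 0.0035 m^3, c = 343 m/s
Formula: f = (c / (2*pi)) * sqrt(S / (V * L))
Compute V * L = 0.0035 * 0.157 = 0.0005495
Compute S / (V * L) = 0.0439 / 0.0005495 = 79.8908
Compute sqrt(79.8908) = 8.938165
Compute c / (2*pi) = 343 / 6.283185 = 54.590148
f = 54.590148 * 8.938165 = 487.94

487.94 Hz


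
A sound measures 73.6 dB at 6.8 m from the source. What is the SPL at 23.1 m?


Given values:
  SPL1 = 73.6 dB, r1 = 6.8 m, r2 = 23.1 m
Formula: SPL2 = SPL1 - 20 * log10(r2 / r1)
Compute ratio: r2 / r1 = 23.1 / 6.8 = 3.3971
Compute log10: log10(3.3971) = 0.531108
Compute drop: 20 * 0.531108 = 10.6222
SPL2 = 73.6 - 10.6222 = 62.98

62.98 dB


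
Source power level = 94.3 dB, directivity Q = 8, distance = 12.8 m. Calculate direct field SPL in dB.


Given values:
  Lw = 94.3 dB, Q = 8, r = 12.8 m
Formula: SPL = Lw + 10 * log10(Q / (4 * pi * r^2))
Compute 4 * pi * r^2 = 4 * pi * 12.8^2 = 2058.8742
Compute Q / denom = 8 / 2058.8742 = 0.00388562
Compute 10 * log10(0.00388562) = -24.1054
SPL = 94.3 + (-24.1054) = 70.19

70.19 dB


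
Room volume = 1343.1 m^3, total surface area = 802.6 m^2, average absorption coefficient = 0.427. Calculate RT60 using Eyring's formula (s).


Given values:
  V = 1343.1 m^3, S = 802.6 m^2, alpha = 0.427
Formula: RT60 = 0.161 * V / (-S * ln(1 - alpha))
Compute ln(1 - 0.427) = ln(0.573) = -0.55687
Denominator: -802.6 * -0.55687 = 446.9439
Numerator: 0.161 * 1343.1 = 216.2391
RT60 = 216.2391 / 446.9439 = 0.484

0.484 s


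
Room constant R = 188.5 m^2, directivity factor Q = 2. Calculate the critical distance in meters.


Given values:
  R = 188.5 m^2, Q = 2
Formula: d_c = 0.141 * sqrt(Q * R)
Compute Q * R = 2 * 188.5 = 377.0
Compute sqrt(377.0) = 19.4165
d_c = 0.141 * 19.4165 = 2.738

2.738 m


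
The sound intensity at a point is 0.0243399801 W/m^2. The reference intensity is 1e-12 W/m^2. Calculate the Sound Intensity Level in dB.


Given values:
  I = 0.0243399801 W/m^2
  I_ref = 1e-12 W/m^2
Formula: SIL = 10 * log10(I / I_ref)
Compute ratio: I / I_ref = 24339980100
Compute log10: log10(24339980100) = 10.38632
Multiply: SIL = 10 * 10.38632 = 103.86

103.86 dB


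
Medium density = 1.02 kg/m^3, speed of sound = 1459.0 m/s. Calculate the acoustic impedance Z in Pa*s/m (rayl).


Given values:
  rho = 1.02 kg/m^3
  c = 1459.0 m/s
Formula: Z = rho * c
Z = 1.02 * 1459.0
Z = 1488.18

1488.18 rayl


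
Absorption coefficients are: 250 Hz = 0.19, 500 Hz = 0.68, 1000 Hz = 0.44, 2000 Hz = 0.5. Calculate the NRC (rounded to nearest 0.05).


Given values:
  a_250 = 0.19, a_500 = 0.68
  a_1000 = 0.44, a_2000 = 0.5
Formula: NRC = (a250 + a500 + a1000 + a2000) / 4
Sum = 0.19 + 0.68 + 0.44 + 0.5 = 1.81
NRC = 1.81 / 4 = 0.4525
Rounded to nearest 0.05: 0.45

0.45


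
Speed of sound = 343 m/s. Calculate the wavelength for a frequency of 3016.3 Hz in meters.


Given values:
  c = 343 m/s, f = 3016.3 Hz
Formula: lambda = c / f
lambda = 343 / 3016.3
lambda = 0.1137

0.1137 m


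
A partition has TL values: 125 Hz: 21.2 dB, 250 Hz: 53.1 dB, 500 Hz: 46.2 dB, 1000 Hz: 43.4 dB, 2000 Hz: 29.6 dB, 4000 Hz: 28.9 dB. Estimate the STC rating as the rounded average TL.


Given TL values at each frequency:
  125 Hz: 21.2 dB
  250 Hz: 53.1 dB
  500 Hz: 46.2 dB
  1000 Hz: 43.4 dB
  2000 Hz: 29.6 dB
  4000 Hz: 28.9 dB
Formula: STC ~ round(average of TL values)
Sum = 21.2 + 53.1 + 46.2 + 43.4 + 29.6 + 28.9 = 222.4
Average = 222.4 / 6 = 37.07
Rounded: 37

37


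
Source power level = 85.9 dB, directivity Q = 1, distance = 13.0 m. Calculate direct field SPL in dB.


Given values:
  Lw = 85.9 dB, Q = 1, r = 13.0 m
Formula: SPL = Lw + 10 * log10(Q / (4 * pi * r^2))
Compute 4 * pi * r^2 = 4 * pi * 13.0^2 = 2123.7166
Compute Q / denom = 1 / 2123.7166 = 0.00047087
Compute 10 * log10(0.00047087) = -33.271
SPL = 85.9 + (-33.271) = 52.63

52.63 dB


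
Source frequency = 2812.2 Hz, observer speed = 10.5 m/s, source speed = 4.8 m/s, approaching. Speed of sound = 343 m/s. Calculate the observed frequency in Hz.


Given values:
  f_s = 2812.2 Hz, v_o = 10.5 m/s, v_s = 4.8 m/s
  Direction: approaching
Formula: f_o = f_s * (c + v_o) / (c - v_s)
Numerator: c + v_o = 343 + 10.5 = 353.5
Denominator: c - v_s = 343 - 4.8 = 338.2
f_o = 2812.2 * 353.5 / 338.2 = 2939.42

2939.42 Hz


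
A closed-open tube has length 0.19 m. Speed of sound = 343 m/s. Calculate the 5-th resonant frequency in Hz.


Given values:
  Tube type: closed-open, L = 0.19 m, c = 343 m/s, n = 5
Formula: f_n = (2n - 1) * c / (4 * L)
Compute 2n - 1 = 2*5 - 1 = 9
Compute 4 * L = 4 * 0.19 = 0.76
f = 9 * 343 / 0.76
f = 4061.84

4061.84 Hz


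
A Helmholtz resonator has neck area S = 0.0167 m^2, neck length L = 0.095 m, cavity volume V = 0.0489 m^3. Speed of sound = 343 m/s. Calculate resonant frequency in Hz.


Given values:
  S = 0.0167 m^2, L = 0.095 m, V = 0.0489 m^3, c = 343 m/s
Formula: f = (c / (2*pi)) * sqrt(S / (V * L))
Compute V * L = 0.0489 * 0.095 = 0.0046455
Compute S / (V * L) = 0.0167 / 0.0046455 = 3.5949
Compute sqrt(3.5949) = 1.896022
Compute c / (2*pi) = 343 / 6.283185 = 54.590148
f = 54.590148 * 1.896022 = 103.5

103.5 Hz


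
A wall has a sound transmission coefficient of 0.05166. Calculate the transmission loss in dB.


Given values:
  tau = 0.05166
Formula: TL = 10 * log10(1 / tau)
Compute 1 / tau = 1 / 0.05166 = 19.3573
Compute log10(19.3573) = 1.286845
TL = 10 * 1.286845 = 12.87

12.87 dB


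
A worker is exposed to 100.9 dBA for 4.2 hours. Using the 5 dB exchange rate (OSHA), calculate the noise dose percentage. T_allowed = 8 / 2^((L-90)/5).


Given values:
  L = 100.9 dBA, T = 4.2 hours
Formula: T_allowed = 8 / 2^((L - 90) / 5)
Compute exponent: (100.9 - 90) / 5 = 2.18
Compute 2^(2.18) = 4.531536
T_allowed = 8 / 4.531536 = 1.765406 hours
Dose = (T / T_allowed) * 100
Dose = (4.2 / 1.765406) * 100 = 237.91

237.91 %


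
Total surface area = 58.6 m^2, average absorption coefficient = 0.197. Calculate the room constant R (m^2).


Given values:
  S = 58.6 m^2, alpha = 0.197
Formula: R = S * alpha / (1 - alpha)
Numerator: 58.6 * 0.197 = 11.5442
Denominator: 1 - 0.197 = 0.803
R = 11.5442 / 0.803 = 14.38

14.38 m^2


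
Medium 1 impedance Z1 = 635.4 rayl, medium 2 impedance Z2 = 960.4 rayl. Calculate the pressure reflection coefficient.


Given values:
  Z1 = 635.4 rayl, Z2 = 960.4 rayl
Formula: R = (Z2 - Z1) / (Z2 + Z1)
Numerator: Z2 - Z1 = 960.4 - 635.4 = 325.0
Denominator: Z2 + Z1 = 960.4 + 635.4 = 1595.8
R = 325.0 / 1595.8 = 0.2037

0.2037


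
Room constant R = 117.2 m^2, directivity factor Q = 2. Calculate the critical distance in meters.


Given values:
  R = 117.2 m^2, Q = 2
Formula: d_c = 0.141 * sqrt(Q * R)
Compute Q * R = 2 * 117.2 = 234.4
Compute sqrt(234.4) = 15.3101
d_c = 0.141 * 15.3101 = 2.159

2.159 m


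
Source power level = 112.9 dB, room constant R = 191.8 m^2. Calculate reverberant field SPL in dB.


Given values:
  Lw = 112.9 dB, R = 191.8 m^2
Formula: SPL = Lw + 10 * log10(4 / R)
Compute 4 / R = 4 / 191.8 = 0.020855
Compute 10 * log10(0.020855) = -16.8079
SPL = 112.9 + (-16.8079) = 96.09

96.09 dB


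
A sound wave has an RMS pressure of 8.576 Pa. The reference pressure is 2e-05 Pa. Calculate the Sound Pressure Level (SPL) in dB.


Given values:
  p = 8.576 Pa
  p_ref = 2e-05 Pa
Formula: SPL = 20 * log10(p / p_ref)
Compute ratio: p / p_ref = 8.576 / 2e-05 = 428800
Compute log10: log10(428800) = 5.632255
Multiply: SPL = 20 * 5.632255 = 112.65

112.65 dB


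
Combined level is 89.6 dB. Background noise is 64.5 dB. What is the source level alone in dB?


Given values:
  L_total = 89.6 dB, L_bg = 64.5 dB
Formula: L_source = 10 * log10(10^(L_total/10) - 10^(L_bg/10))
Convert to linear:
  10^(89.6/10) = 912010839.3559
  10^(64.5/10) = 2818382.9313
Difference: 912010839.3559 - 2818382.9313 = 909192456.4246
L_source = 10 * log10(909192456.4246) = 89.59

89.59 dB


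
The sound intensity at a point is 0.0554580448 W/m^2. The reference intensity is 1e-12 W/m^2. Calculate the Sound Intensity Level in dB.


Given values:
  I = 0.0554580448 W/m^2
  I_ref = 1e-12 W/m^2
Formula: SIL = 10 * log10(I / I_ref)
Compute ratio: I / I_ref = 55458044800
Compute log10: log10(55458044800) = 10.743965
Multiply: SIL = 10 * 10.743965 = 107.44

107.44 dB


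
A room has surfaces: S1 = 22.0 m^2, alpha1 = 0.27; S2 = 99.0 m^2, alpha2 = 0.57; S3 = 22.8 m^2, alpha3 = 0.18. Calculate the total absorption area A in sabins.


Given surfaces:
  Surface 1: 22.0 * 0.27 = 5.94
  Surface 2: 99.0 * 0.57 = 56.43
  Surface 3: 22.8 * 0.18 = 4.104
Formula: A = sum(Si * alpha_i)
A = 5.94 + 56.43 + 4.104
A = 66.47

66.47 sabins


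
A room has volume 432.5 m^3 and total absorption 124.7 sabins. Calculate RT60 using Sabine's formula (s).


Given values:
  V = 432.5 m^3
  A = 124.7 sabins
Formula: RT60 = 0.161 * V / A
Numerator: 0.161 * 432.5 = 69.6325
RT60 = 69.6325 / 124.7 = 0.558

0.558 s


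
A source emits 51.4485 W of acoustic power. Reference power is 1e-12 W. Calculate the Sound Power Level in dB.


Given values:
  W = 51.4485 W
  W_ref = 1e-12 W
Formula: SWL = 10 * log10(W / W_ref)
Compute ratio: W / W_ref = 51448500000000
Compute log10: log10(51448500000000) = 13.711373
Multiply: SWL = 10 * 13.711373 = 137.11

137.11 dB


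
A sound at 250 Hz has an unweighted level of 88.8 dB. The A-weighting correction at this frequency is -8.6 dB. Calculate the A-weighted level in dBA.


Given values:
  SPL = 88.8 dB
  A-weighting at 250 Hz = -8.6 dB
Formula: L_A = SPL + A_weight
L_A = 88.8 + (-8.6)
L_A = 80.2

80.2 dBA


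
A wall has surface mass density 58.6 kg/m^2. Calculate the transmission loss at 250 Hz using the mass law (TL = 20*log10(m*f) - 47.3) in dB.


Given values:
  m = 58.6 kg/m^2, f = 250 Hz
Formula: TL = 20 * log10(m * f) - 47.3
Compute m * f = 58.6 * 250 = 14650.0
Compute log10(14650.0) = 4.165838
Compute 20 * 4.165838 = 83.3168
TL = 83.3168 - 47.3 = 36.02

36.02 dB


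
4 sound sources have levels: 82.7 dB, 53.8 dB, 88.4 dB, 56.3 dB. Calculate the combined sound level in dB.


Formula: L_total = 10 * log10( sum(10^(Li/10)) )
  Source 1: 10^(82.7/10) = 186208713.6663
  Source 2: 10^(53.8/10) = 239883.2919
  Source 3: 10^(88.4/10) = 691830970.9189
  Source 4: 10^(56.3/10) = 426579.5188
Sum of linear values = 878706147.3959
L_total = 10 * log10(878706147.3959) = 89.44

89.44 dB


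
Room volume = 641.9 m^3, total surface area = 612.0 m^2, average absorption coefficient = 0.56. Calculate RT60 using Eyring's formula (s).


Given values:
  V = 641.9 m^3, S = 612.0 m^2, alpha = 0.56
Formula: RT60 = 0.161 * V / (-S * ln(1 - alpha))
Compute ln(1 - 0.56) = ln(0.44) = -0.820981
Denominator: -612.0 * -0.820981 = 502.4404
Numerator: 0.161 * 641.9 = 103.3459
RT60 = 103.3459 / 502.4404 = 0.206

0.206 s


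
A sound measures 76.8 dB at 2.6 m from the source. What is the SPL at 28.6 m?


Given values:
  SPL1 = 76.8 dB, r1 = 2.6 m, r2 = 28.6 m
Formula: SPL2 = SPL1 - 20 * log10(r2 / r1)
Compute ratio: r2 / r1 = 28.6 / 2.6 = 11.0
Compute log10: log10(11.0) = 1.041393
Compute drop: 20 * 1.041393 = 20.8279
SPL2 = 76.8 - 20.8279 = 55.97

55.97 dB


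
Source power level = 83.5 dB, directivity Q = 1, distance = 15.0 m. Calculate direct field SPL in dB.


Given values:
  Lw = 83.5 dB, Q = 1, r = 15.0 m
Formula: SPL = Lw + 10 * log10(Q / (4 * pi * r^2))
Compute 4 * pi * r^2 = 4 * pi * 15.0^2 = 2827.4334
Compute Q / denom = 1 / 2827.4334 = 0.00035368
Compute 10 * log10(0.00035368) = -34.5139
SPL = 83.5 + (-34.5139) = 48.99

48.99 dB


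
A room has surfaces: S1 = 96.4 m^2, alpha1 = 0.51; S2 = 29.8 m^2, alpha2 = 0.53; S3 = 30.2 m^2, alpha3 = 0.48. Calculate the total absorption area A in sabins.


Given surfaces:
  Surface 1: 96.4 * 0.51 = 49.164
  Surface 2: 29.8 * 0.53 = 15.794
  Surface 3: 30.2 * 0.48 = 14.496
Formula: A = sum(Si * alpha_i)
A = 49.164 + 15.794 + 14.496
A = 79.45

79.45 sabins


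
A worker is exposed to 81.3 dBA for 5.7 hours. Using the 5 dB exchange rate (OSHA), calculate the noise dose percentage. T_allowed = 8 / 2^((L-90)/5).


Given values:
  L = 81.3 dBA, T = 5.7 hours
Formula: T_allowed = 8 / 2^((L - 90) / 5)
Compute exponent: (81.3 - 90) / 5 = -1.74
Compute 2^(-1.74) = 0.29937
T_allowed = 8 / 0.29937 = 26.722785 hours
Dose = (T / T_allowed) * 100
Dose = (5.7 / 26.722785) * 100 = 21.33

21.33 %


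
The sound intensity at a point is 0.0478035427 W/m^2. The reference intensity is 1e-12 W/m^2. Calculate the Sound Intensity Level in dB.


Given values:
  I = 0.0478035427 W/m^2
  I_ref = 1e-12 W/m^2
Formula: SIL = 10 * log10(I / I_ref)
Compute ratio: I / I_ref = 47803542700
Compute log10: log10(47803542700) = 10.67946
Multiply: SIL = 10 * 10.67946 = 106.79

106.79 dB


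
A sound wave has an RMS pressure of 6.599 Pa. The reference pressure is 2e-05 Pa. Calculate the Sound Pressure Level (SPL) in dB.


Given values:
  p = 6.599 Pa
  p_ref = 2e-05 Pa
Formula: SPL = 20 * log10(p / p_ref)
Compute ratio: p / p_ref = 6.599 / 2e-05 = 329950
Compute log10: log10(329950) = 5.518448
Multiply: SPL = 20 * 5.518448 = 110.37

110.37 dB


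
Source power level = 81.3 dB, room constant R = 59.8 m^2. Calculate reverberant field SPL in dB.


Given values:
  Lw = 81.3 dB, R = 59.8 m^2
Formula: SPL = Lw + 10 * log10(4 / R)
Compute 4 / R = 4 / 59.8 = 0.06689
Compute 10 * log10(0.06689) = -11.7464
SPL = 81.3 + (-11.7464) = 69.55

69.55 dB


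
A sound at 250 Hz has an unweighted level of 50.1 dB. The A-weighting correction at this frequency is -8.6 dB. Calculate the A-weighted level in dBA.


Given values:
  SPL = 50.1 dB
  A-weighting at 250 Hz = -8.6 dB
Formula: L_A = SPL + A_weight
L_A = 50.1 + (-8.6)
L_A = 41.5

41.5 dBA


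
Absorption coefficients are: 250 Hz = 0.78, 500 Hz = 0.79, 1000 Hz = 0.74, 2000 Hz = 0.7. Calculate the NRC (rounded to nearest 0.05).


Given values:
  a_250 = 0.78, a_500 = 0.79
  a_1000 = 0.74, a_2000 = 0.7
Formula: NRC = (a250 + a500 + a1000 + a2000) / 4
Sum = 0.78 + 0.79 + 0.74 + 0.7 = 3.01
NRC = 3.01 / 4 = 0.7525
Rounded to nearest 0.05: 0.75

0.75


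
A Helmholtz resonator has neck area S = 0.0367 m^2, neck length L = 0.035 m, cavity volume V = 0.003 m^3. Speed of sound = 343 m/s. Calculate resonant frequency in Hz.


Given values:
  S = 0.0367 m^2, L = 0.035 m, V = 0.003 m^3, c = 343 m/s
Formula: f = (c / (2*pi)) * sqrt(S / (V * L))
Compute V * L = 0.003 * 0.035 = 0.000105
Compute S / (V * L) = 0.0367 / 0.000105 = 349.5238
Compute sqrt(349.5238) = 18.695556
Compute c / (2*pi) = 343 / 6.283185 = 54.590148
f = 54.590148 * 18.695556 = 1020.59

1020.59 Hz


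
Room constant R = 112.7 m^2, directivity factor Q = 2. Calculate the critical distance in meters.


Given values:
  R = 112.7 m^2, Q = 2
Formula: d_c = 0.141 * sqrt(Q * R)
Compute Q * R = 2 * 112.7 = 225.4
Compute sqrt(225.4) = 15.0133
d_c = 0.141 * 15.0133 = 2.117

2.117 m


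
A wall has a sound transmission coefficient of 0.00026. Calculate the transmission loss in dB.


Given values:
  tau = 0.00026
Formula: TL = 10 * log10(1 / tau)
Compute 1 / tau = 1 / 0.00026 = 3846.1538
Compute log10(3846.1538) = 3.585027
TL = 10 * 3.585027 = 35.85

35.85 dB


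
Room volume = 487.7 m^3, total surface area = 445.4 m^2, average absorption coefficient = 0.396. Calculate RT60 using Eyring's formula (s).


Given values:
  V = 487.7 m^3, S = 445.4 m^2, alpha = 0.396
Formula: RT60 = 0.161 * V / (-S * ln(1 - alpha))
Compute ln(1 - 0.396) = ln(0.604) = -0.504181
Denominator: -445.4 * -0.504181 = 224.5622
Numerator: 0.161 * 487.7 = 78.5197
RT60 = 78.5197 / 224.5622 = 0.35

0.35 s


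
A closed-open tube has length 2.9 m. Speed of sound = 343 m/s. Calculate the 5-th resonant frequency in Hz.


Given values:
  Tube type: closed-open, L = 2.9 m, c = 343 m/s, n = 5
Formula: f_n = (2n - 1) * c / (4 * L)
Compute 2n - 1 = 2*5 - 1 = 9
Compute 4 * L = 4 * 2.9 = 11.6
f = 9 * 343 / 11.6
f = 266.12

266.12 Hz


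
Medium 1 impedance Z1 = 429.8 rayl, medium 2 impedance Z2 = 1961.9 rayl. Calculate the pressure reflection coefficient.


Given values:
  Z1 = 429.8 rayl, Z2 = 1961.9 rayl
Formula: R = (Z2 - Z1) / (Z2 + Z1)
Numerator: Z2 - Z1 = 1961.9 - 429.8 = 1532.1
Denominator: Z2 + Z1 = 1961.9 + 429.8 = 2391.7
R = 1532.1 / 2391.7 = 0.6406

0.6406


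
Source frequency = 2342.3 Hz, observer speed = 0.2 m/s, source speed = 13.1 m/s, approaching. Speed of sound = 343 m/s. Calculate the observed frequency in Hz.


Given values:
  f_s = 2342.3 Hz, v_o = 0.2 m/s, v_s = 13.1 m/s
  Direction: approaching
Formula: f_o = f_s * (c + v_o) / (c - v_s)
Numerator: c + v_o = 343 + 0.2 = 343.2
Denominator: c - v_s = 343 - 13.1 = 329.9
f_o = 2342.3 * 343.2 / 329.9 = 2436.73

2436.73 Hz


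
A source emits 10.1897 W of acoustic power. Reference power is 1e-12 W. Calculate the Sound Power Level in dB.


Given values:
  W = 10.1897 W
  W_ref = 1e-12 W
Formula: SWL = 10 * log10(W / W_ref)
Compute ratio: W / W_ref = 10189700000000
Compute log10: log10(10189700000000) = 13.008161
Multiply: SWL = 10 * 13.008161 = 130.08

130.08 dB


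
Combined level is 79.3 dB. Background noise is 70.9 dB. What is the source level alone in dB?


Given values:
  L_total = 79.3 dB, L_bg = 70.9 dB
Formula: L_source = 10 * log10(10^(L_total/10) - 10^(L_bg/10))
Convert to linear:
  10^(79.3/10) = 85113803.8202
  10^(70.9/10) = 12302687.7081
Difference: 85113803.8202 - 12302687.7081 = 72811116.1121
L_source = 10 * log10(72811116.1121) = 78.62

78.62 dB


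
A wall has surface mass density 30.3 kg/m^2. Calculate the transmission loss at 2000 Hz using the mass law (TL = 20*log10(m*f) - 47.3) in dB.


Given values:
  m = 30.3 kg/m^2, f = 2000 Hz
Formula: TL = 20 * log10(m * f) - 47.3
Compute m * f = 30.3 * 2000 = 60600.0
Compute log10(60600.0) = 4.782473
Compute 20 * 4.782473 = 95.6495
TL = 95.6495 - 47.3 = 48.35

48.35 dB


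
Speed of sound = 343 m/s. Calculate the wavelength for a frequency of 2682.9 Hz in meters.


Given values:
  c = 343 m/s, f = 2682.9 Hz
Formula: lambda = c / f
lambda = 343 / 2682.9
lambda = 0.1278

0.1278 m


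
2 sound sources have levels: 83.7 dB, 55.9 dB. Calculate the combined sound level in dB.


Formula: L_total = 10 * log10( sum(10^(Li/10)) )
  Source 1: 10^(83.7/10) = 234422881.532
  Source 2: 10^(55.9/10) = 389045.145
Sum of linear values = 234811926.677
L_total = 10 * log10(234811926.677) = 83.71

83.71 dB


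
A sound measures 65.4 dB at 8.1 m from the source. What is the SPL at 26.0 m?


Given values:
  SPL1 = 65.4 dB, r1 = 8.1 m, r2 = 26.0 m
Formula: SPL2 = SPL1 - 20 * log10(r2 / r1)
Compute ratio: r2 / r1 = 26.0 / 8.1 = 3.2099
Compute log10: log10(3.2099) = 0.506492
Compute drop: 20 * 0.506492 = 10.1298
SPL2 = 65.4 - 10.1298 = 55.27

55.27 dB


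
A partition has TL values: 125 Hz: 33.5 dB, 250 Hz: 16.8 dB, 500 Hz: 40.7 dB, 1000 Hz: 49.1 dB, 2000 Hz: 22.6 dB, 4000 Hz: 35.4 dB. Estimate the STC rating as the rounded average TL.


Given TL values at each frequency:
  125 Hz: 33.5 dB
  250 Hz: 16.8 dB
  500 Hz: 40.7 dB
  1000 Hz: 49.1 dB
  2000 Hz: 22.6 dB
  4000 Hz: 35.4 dB
Formula: STC ~ round(average of TL values)
Sum = 33.5 + 16.8 + 40.7 + 49.1 + 22.6 + 35.4 = 198.1
Average = 198.1 / 6 = 33.02
Rounded: 33

33


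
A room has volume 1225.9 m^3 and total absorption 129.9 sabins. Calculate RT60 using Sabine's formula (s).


Given values:
  V = 1225.9 m^3
  A = 129.9 sabins
Formula: RT60 = 0.161 * V / A
Numerator: 0.161 * 1225.9 = 197.3699
RT60 = 197.3699 / 129.9 = 1.519

1.519 s


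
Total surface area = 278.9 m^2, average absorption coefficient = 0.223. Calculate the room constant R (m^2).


Given values:
  S = 278.9 m^2, alpha = 0.223
Formula: R = S * alpha / (1 - alpha)
Numerator: 278.9 * 0.223 = 62.1947
Denominator: 1 - 0.223 = 0.777
R = 62.1947 / 0.777 = 80.04

80.04 m^2


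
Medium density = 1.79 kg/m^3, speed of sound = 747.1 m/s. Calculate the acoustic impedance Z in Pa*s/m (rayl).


Given values:
  rho = 1.79 kg/m^3
  c = 747.1 m/s
Formula: Z = rho * c
Z = 1.79 * 747.1
Z = 1337.31

1337.31 rayl


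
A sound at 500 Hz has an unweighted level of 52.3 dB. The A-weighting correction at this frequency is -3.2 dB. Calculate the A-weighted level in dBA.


Given values:
  SPL = 52.3 dB
  A-weighting at 500 Hz = -3.2 dB
Formula: L_A = SPL + A_weight
L_A = 52.3 + (-3.2)
L_A = 49.1

49.1 dBA


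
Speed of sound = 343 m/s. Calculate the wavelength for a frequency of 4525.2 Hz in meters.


Given values:
  c = 343 m/s, f = 4525.2 Hz
Formula: lambda = c / f
lambda = 343 / 4525.2
lambda = 0.0758

0.0758 m


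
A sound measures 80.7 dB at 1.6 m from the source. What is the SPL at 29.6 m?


Given values:
  SPL1 = 80.7 dB, r1 = 1.6 m, r2 = 29.6 m
Formula: SPL2 = SPL1 - 20 * log10(r2 / r1)
Compute ratio: r2 / r1 = 29.6 / 1.6 = 18.5
Compute log10: log10(18.5) = 1.267172
Compute drop: 20 * 1.267172 = 25.3434
SPL2 = 80.7 - 25.3434 = 55.36

55.36 dB


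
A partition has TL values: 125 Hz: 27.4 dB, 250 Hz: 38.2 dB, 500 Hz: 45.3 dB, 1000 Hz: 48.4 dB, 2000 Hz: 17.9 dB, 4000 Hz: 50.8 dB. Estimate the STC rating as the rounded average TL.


Given TL values at each frequency:
  125 Hz: 27.4 dB
  250 Hz: 38.2 dB
  500 Hz: 45.3 dB
  1000 Hz: 48.4 dB
  2000 Hz: 17.9 dB
  4000 Hz: 50.8 dB
Formula: STC ~ round(average of TL values)
Sum = 27.4 + 38.2 + 45.3 + 48.4 + 17.9 + 50.8 = 228.0
Average = 228.0 / 6 = 38.0
Rounded: 38

38


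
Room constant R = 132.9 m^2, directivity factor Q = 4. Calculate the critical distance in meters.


Given values:
  R = 132.9 m^2, Q = 4
Formula: d_c = 0.141 * sqrt(Q * R)
Compute Q * R = 4 * 132.9 = 531.6
Compute sqrt(531.6) = 23.0565
d_c = 0.141 * 23.0565 = 3.251

3.251 m


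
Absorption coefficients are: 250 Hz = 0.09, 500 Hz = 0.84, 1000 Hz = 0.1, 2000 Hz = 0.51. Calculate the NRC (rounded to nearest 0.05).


Given values:
  a_250 = 0.09, a_500 = 0.84
  a_1000 = 0.1, a_2000 = 0.51
Formula: NRC = (a250 + a500 + a1000 + a2000) / 4
Sum = 0.09 + 0.84 + 0.1 + 0.51 = 1.54
NRC = 1.54 / 4 = 0.385
Rounded to nearest 0.05: 0.4

0.4


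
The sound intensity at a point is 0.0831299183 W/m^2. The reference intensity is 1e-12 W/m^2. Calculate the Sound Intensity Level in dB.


Given values:
  I = 0.0831299183 W/m^2
  I_ref = 1e-12 W/m^2
Formula: SIL = 10 * log10(I / I_ref)
Compute ratio: I / I_ref = 83129918300
Compute log10: log10(83129918300) = 10.919757
Multiply: SIL = 10 * 10.919757 = 109.2

109.2 dB


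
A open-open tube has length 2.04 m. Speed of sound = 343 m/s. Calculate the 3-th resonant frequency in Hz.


Given values:
  Tube type: open-open, L = 2.04 m, c = 343 m/s, n = 3
Formula: f_n = n * c / (2 * L)
Compute 2 * L = 2 * 2.04 = 4.08
f = 3 * 343 / 4.08
f = 252.21

252.21 Hz


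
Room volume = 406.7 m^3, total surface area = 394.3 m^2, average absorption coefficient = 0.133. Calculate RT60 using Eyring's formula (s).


Given values:
  V = 406.7 m^3, S = 394.3 m^2, alpha = 0.133
Formula: RT60 = 0.161 * V / (-S * ln(1 - alpha))
Compute ln(1 - 0.133) = ln(0.867) = -0.142716
Denominator: -394.3 * -0.142716 = 56.2729
Numerator: 0.161 * 406.7 = 65.4787
RT60 = 65.4787 / 56.2729 = 1.164

1.164 s


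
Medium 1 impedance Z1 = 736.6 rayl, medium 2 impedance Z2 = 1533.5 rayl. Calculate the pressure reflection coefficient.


Given values:
  Z1 = 736.6 rayl, Z2 = 1533.5 rayl
Formula: R = (Z2 - Z1) / (Z2 + Z1)
Numerator: Z2 - Z1 = 1533.5 - 736.6 = 796.9
Denominator: Z2 + Z1 = 1533.5 + 736.6 = 2270.1
R = 796.9 / 2270.1 = 0.351

0.351


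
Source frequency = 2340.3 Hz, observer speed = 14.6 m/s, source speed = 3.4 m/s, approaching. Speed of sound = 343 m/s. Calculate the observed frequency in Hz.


Given values:
  f_s = 2340.3 Hz, v_o = 14.6 m/s, v_s = 3.4 m/s
  Direction: approaching
Formula: f_o = f_s * (c + v_o) / (c - v_s)
Numerator: c + v_o = 343 + 14.6 = 357.6
Denominator: c - v_s = 343 - 3.4 = 339.6
f_o = 2340.3 * 357.6 / 339.6 = 2464.34

2464.34 Hz


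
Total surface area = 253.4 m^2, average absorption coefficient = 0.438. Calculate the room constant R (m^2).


Given values:
  S = 253.4 m^2, alpha = 0.438
Formula: R = S * alpha / (1 - alpha)
Numerator: 253.4 * 0.438 = 110.9892
Denominator: 1 - 0.438 = 0.562
R = 110.9892 / 0.562 = 197.49

197.49 m^2


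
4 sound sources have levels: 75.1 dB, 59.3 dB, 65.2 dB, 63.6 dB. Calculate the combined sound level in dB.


Formula: L_total = 10 * log10( sum(10^(Li/10)) )
  Source 1: 10^(75.1/10) = 32359365.693
  Source 2: 10^(59.3/10) = 851138.0382
  Source 3: 10^(65.2/10) = 3311311.2148
  Source 4: 10^(63.6/10) = 2290867.6528
Sum of linear values = 38812682.5988
L_total = 10 * log10(38812682.5988) = 75.89

75.89 dB


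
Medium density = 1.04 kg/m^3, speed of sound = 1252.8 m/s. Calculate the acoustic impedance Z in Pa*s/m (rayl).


Given values:
  rho = 1.04 kg/m^3
  c = 1252.8 m/s
Formula: Z = rho * c
Z = 1.04 * 1252.8
Z = 1302.91

1302.91 rayl


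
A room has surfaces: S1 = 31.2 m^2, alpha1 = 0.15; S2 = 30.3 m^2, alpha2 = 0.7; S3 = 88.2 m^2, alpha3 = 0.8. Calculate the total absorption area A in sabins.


Given surfaces:
  Surface 1: 31.2 * 0.15 = 4.68
  Surface 2: 30.3 * 0.7 = 21.21
  Surface 3: 88.2 * 0.8 = 70.56
Formula: A = sum(Si * alpha_i)
A = 4.68 + 21.21 + 70.56
A = 96.45

96.45 sabins
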